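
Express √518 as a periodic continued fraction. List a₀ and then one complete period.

[22; 1, 3, 6, 3, 1, 44]

a₀ = ⌊√518⌋ = 22.
With m₀=0, d₀=1 and mₖ₊₁ = dₖaₖ − mₖ, dₖ₊₁ = (n − mₖ₊₁²)/dₖ, aₖ₊₁ = ⌊(a₀+mₖ₊₁)/dₖ₊₁⌋:
  k=1: m=22, d=34, a=1
  k=2: m=12, d=11, a=3
  k=3: m=21, d=7, a=6
  k=4: m=21, d=11, a=3
  k=5: m=12, d=34, a=1
  k=6: m=22, d=1, a=44
d=1 and a=2a₀=44 at k=6, so the next step gives (m, d) = (22, 34) again — its k=1 value — and the period has length 6.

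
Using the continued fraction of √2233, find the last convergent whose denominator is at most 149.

2599/55

√2233 = [47; 3, 1, 12, 1, 3, 94, …] (period length 6).
Convergents:
  p_0/q_0 = 47/1
  p_1/q_1 = 142/3
  p_2/q_2 = 189/4
  p_3/q_3 = 2410/51
  p_4/q_4 = 2599/55
  p_5/q_5 = 10207/216
q_4 = 55 ≤ 149 < 216 = q_5, so the answer is 2599/55.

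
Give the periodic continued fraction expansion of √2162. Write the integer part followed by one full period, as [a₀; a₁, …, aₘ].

[46; 2, 92]

a₀ = ⌊√2162⌋ = 46.
With m₀=0, d₀=1 and mₖ₊₁ = dₖaₖ − mₖ, dₖ₊₁ = (n − mₖ₊₁²)/dₖ, aₖ₊₁ = ⌊(a₀+mₖ₊₁)/dₖ₊₁⌋:
  k=1: m=46, d=46, a=2
  k=2: m=46, d=1, a=92
d=1 and a=2a₀=92 at k=2, so the next step gives (m, d) = (46, 46) again — its k=1 value — and the period has length 2.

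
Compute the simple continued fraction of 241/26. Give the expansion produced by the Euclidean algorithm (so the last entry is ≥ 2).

[9; 3, 1, 2, 2]

241 = 9*26 + 7
26 = 3*7 + 5
7 = 1*5 + 2
5 = 2*2 + 1
2 = 2*1 + 0  (stop)
So 241/26 = [9; 3, 1, 2, 2].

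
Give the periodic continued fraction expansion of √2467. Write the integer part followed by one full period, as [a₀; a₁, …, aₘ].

[49; 1, 2, 49, 2, 1, 98]

a₀ = ⌊√2467⌋ = 49.
With m₀=0, d₀=1 and mₖ₊₁ = dₖaₖ − mₖ, dₖ₊₁ = (n − mₖ₊₁²)/dₖ, aₖ₊₁ = ⌊(a₀+mₖ₊₁)/dₖ₊₁⌋:
  k=1: m=49, d=66, a=1
  k=2: m=17, d=33, a=2
  k=3: m=49, d=2, a=49
  k=4: m=49, d=33, a=2
  k=5: m=17, d=66, a=1
  k=6: m=49, d=1, a=98
d=1 and a=2a₀=98 at k=6, so the next step gives (m, d) = (49, 66) again — its k=1 value — and the period has length 6.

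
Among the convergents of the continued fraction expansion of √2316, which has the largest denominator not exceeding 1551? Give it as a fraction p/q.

√2316 = [48; 8, 96, …] (period length 2).
Convergents:
  p_0/q_0 = 48/1
  p_1/q_1 = 385/8
  p_2/q_2 = 37008/769
  p_3/q_3 = 296449/6160
q_2 = 769 ≤ 1551 < 6160 = q_3, so the answer is 37008/769.

37008/769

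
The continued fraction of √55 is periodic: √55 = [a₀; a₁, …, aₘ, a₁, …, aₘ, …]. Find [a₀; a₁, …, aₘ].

a₀ = ⌊√55⌋ = 7.
With m₀=0, d₀=1 and mₖ₊₁ = dₖaₖ − mₖ, dₖ₊₁ = (n − mₖ₊₁²)/dₖ, aₖ₊₁ = ⌊(a₀+mₖ₊₁)/dₖ₊₁⌋:
  k=1: m=7, d=6, a=2
  k=2: m=5, d=5, a=2
  k=3: m=5, d=6, a=2
  k=4: m=7, d=1, a=14
d=1 and a=2a₀=14 at k=4, so the next step gives (m, d) = (7, 6) again — its k=1 value — and the period has length 4.

[7; 2, 2, 2, 14]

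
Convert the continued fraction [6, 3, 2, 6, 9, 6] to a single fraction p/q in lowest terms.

15829/2517

Using pₖ = aₖpₖ₋₁ + pₖ₋₂ and qₖ = aₖqₖ₋₁ + qₖ₋₂:
  k=0: a=6, p=6, q=1
  k=1: a=3, p=19, q=3
  k=2: a=2, p=44, q=7
  k=3: a=6, p=283, q=45
  k=4: a=9, p=2591, q=412
  k=5: a=6, p=15829, q=2517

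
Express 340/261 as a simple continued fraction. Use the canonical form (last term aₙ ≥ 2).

340 = 1×261 + 79
261 = 3×79 + 24
79 = 3×24 + 7
24 = 3×7 + 3
7 = 2×3 + 1
3 = 3×1 + 0  (stop)
So 340/261 = [1; 3, 3, 3, 2, 3].

[1; 3, 3, 3, 2, 3]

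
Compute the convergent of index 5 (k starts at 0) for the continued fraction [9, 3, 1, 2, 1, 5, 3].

Using pₖ = aₖpₖ₋₁ + pₖ₋₂, qₖ = aₖqₖ₋₁ + qₖ₋₂ (with p₋₁=1, p₋₂=0, q₋₁=0, q₋₂=1):
  k=0: a=9, p=9, q=1
  k=1: a=3, p=28, q=3
  k=2: a=1, p=37, q=4
  k=3: a=2, p=102, q=11
  k=4: a=1, p=139, q=15
  k=5: a=5, p=797, q=86

797/86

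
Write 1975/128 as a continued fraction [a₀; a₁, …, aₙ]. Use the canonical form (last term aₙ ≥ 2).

[15; 2, 3, 18]

1975 = 15*128 + 55
128 = 2*55 + 18
55 = 3*18 + 1
18 = 18*1 + 0  (stop)
So 1975/128 = [15; 2, 3, 18].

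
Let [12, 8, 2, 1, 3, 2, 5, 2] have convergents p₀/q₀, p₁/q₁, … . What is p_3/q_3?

303/25

Using pₖ = aₖpₖ₋₁ + pₖ₋₂, qₖ = aₖqₖ₋₁ + qₖ₋₂ (with p₋₁=1, p₋₂=0, q₋₁=0, q₋₂=1):
  k=0: a=12, p=12, q=1
  k=1: a=8, p=97, q=8
  k=2: a=2, p=206, q=17
  k=3: a=1, p=303, q=25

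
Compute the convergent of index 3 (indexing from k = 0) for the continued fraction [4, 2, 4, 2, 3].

Using pₖ = aₖpₖ₋₁ + pₖ₋₂, qₖ = aₖqₖ₋₁ + qₖ₋₂ (with p₋₁=1, p₋₂=0, q₋₁=0, q₋₂=1):
  k=0: a=4, p=4, q=1
  k=1: a=2, p=9, q=2
  k=2: a=4, p=40, q=9
  k=3: a=2, p=89, q=20

89/20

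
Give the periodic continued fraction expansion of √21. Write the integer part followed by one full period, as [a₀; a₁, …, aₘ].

[4; 1, 1, 2, 1, 1, 8]

a₀ = ⌊√21⌋ = 4.
With m₀=0, d₀=1 and mₖ₊₁ = dₖaₖ − mₖ, dₖ₊₁ = (n − mₖ₊₁²)/dₖ, aₖ₊₁ = ⌊(a₀+mₖ₊₁)/dₖ₊₁⌋:
  k=1: m=4, d=5, a=1
  k=2: m=1, d=4, a=1
  k=3: m=3, d=3, a=2
  k=4: m=3, d=4, a=1
  k=5: m=1, d=5, a=1
  k=6: m=4, d=1, a=8
d=1 and a=2a₀=8 at k=6, so the next step gives (m, d) = (4, 5) again — its k=1 value — and the period has length 6.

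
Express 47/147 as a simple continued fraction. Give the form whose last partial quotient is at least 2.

47 = 0×147 + 47
147 = 3×47 + 6
47 = 7×6 + 5
6 = 1×5 + 1
5 = 5×1 + 0  (stop)
So 47/147 = [0; 3, 7, 1, 5].

[0; 3, 7, 1, 5]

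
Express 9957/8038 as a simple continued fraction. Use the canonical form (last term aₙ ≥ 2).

[1; 4, 5, 3, 3, 8, 1, 3]

9957 = 1·8038 + 1919
8038 = 4·1919 + 362
1919 = 5·362 + 109
362 = 3·109 + 35
109 = 3·35 + 4
35 = 8·4 + 3
4 = 1·3 + 1
3 = 3·1 + 0  (stop)
So 9957/8038 = [1; 4, 5, 3, 3, 8, 1, 3].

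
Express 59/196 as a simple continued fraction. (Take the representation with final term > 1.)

59 = 0*196 + 59
196 = 3*59 + 19
59 = 3*19 + 2
19 = 9*2 + 1
2 = 2*1 + 0  (stop)
So 59/196 = [0; 3, 3, 9, 2].

[0; 3, 3, 9, 2]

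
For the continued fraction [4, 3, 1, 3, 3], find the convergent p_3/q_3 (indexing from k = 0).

Using pₖ = aₖpₖ₋₁ + pₖ₋₂, qₖ = aₖqₖ₋₁ + qₖ₋₂ (with p₋₁=1, p₋₂=0, q₋₁=0, q₋₂=1):
  k=0: a=4, p=4, q=1
  k=1: a=3, p=13, q=3
  k=2: a=1, p=17, q=4
  k=3: a=3, p=64, q=15

64/15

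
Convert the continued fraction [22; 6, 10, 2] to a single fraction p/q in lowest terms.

2837/128

Using pₖ = aₖpₖ₋₁ + pₖ₋₂ and qₖ = aₖqₖ₋₁ + qₖ₋₂:
  k=0: a=22, p=22, q=1
  k=1: a=6, p=133, q=6
  k=2: a=10, p=1352, q=61
  k=3: a=2, p=2837, q=128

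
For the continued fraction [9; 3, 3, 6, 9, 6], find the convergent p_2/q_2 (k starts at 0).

93/10

Using pₖ = aₖpₖ₋₁ + pₖ₋₂, qₖ = aₖqₖ₋₁ + qₖ₋₂ (with p₋₁=1, p₋₂=0, q₋₁=0, q₋₂=1):
  k=0: a=9, p=9, q=1
  k=1: a=3, p=28, q=3
  k=2: a=3, p=93, q=10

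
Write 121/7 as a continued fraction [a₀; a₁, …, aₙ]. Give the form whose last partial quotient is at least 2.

[17; 3, 2]

121 = 17*7 + 2
7 = 3*2 + 1
2 = 2*1 + 0  (stop)
So 121/7 = [17; 3, 2].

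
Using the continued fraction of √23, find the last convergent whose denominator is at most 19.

√23 = [4; 1, 3, 1, 8, …] (period length 4).
Convergents:
  p_0/q_0 = 4/1
  p_1/q_1 = 5/1
  p_2/q_2 = 19/4
  p_3/q_3 = 24/5
  p_4/q_4 = 211/44
q_3 = 5 ≤ 19 < 44 = q_4, so the answer is 24/5.

24/5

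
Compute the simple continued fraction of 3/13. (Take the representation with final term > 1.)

3 = 0×13 + 3
13 = 4×3 + 1
3 = 3×1 + 0  (stop)
So 3/13 = [0; 4, 3].

[0; 4, 3]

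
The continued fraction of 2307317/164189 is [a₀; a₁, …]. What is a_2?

2307317 = 14·164189 + 8671   →  a_0 = 14
164189 = 18·8671 + 8111   →  a_1 = 18
8671 = 1·8111 + 560   →  a_2 = 1

1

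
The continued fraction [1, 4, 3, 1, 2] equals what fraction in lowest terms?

58/47

Using pₖ = aₖpₖ₋₁ + pₖ₋₂ and qₖ = aₖqₖ₋₁ + qₖ₋₂:
  k=0: a=1, p=1, q=1
  k=1: a=4, p=5, q=4
  k=2: a=3, p=16, q=13
  k=3: a=1, p=21, q=17
  k=4: a=2, p=58, q=47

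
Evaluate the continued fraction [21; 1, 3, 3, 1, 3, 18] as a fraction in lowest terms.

25444/1169

Fold from the inside: start with 18/1.
  3 + 1/18 = 55/18
  1 + 18/55 = 73/55
  3 + 55/73 = 274/73
  3 + 73/274 = 895/274
  1 + 274/895 = 1169/895
  21 + 895/1169 = 25444/1169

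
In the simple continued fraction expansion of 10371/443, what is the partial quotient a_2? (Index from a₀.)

2

10371 = 23·443 + 182   →  a_0 = 23
443 = 2·182 + 79   →  a_1 = 2
182 = 2·79 + 24   →  a_2 = 2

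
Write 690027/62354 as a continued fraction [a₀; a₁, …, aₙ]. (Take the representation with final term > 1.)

690027 = 11·62354 + 4133
62354 = 15·4133 + 359
4133 = 11·359 + 184
359 = 1·184 + 175
184 = 1·175 + 9
175 = 19·9 + 4
9 = 2·4 + 1
4 = 4·1 + 0  (stop)
So 690027/62354 = [11; 15, 11, 1, 1, 19, 2, 4].

[11; 15, 11, 1, 1, 19, 2, 4]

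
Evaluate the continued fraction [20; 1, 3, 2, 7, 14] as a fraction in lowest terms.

19675/947

Fold from the inside: start with 14/1.
  7 + 1/14 = 99/14
  2 + 14/99 = 212/99
  3 + 99/212 = 735/212
  1 + 212/735 = 947/735
  20 + 735/947 = 19675/947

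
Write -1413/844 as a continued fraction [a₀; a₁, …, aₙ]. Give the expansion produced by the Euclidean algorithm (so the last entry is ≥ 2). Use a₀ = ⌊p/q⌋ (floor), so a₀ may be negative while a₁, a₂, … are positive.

-1413 = -2×844 + 275
844 = 3×275 + 19
275 = 14×19 + 9
19 = 2×9 + 1
9 = 9×1 + 0  (stop)
So -1413/844 = [-2; 3, 14, 2, 9].

[-2; 3, 14, 2, 9]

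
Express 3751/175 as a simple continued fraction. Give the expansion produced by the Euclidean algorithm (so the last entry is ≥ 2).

[21; 2, 3, 3, 3, 2]

3751 = 21×175 + 76
175 = 2×76 + 23
76 = 3×23 + 7
23 = 3×7 + 2
7 = 3×2 + 1
2 = 2×1 + 0  (stop)
So 3751/175 = [21; 2, 3, 3, 3, 2].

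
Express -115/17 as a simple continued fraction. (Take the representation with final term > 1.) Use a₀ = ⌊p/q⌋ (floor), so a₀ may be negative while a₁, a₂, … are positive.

-115 = -7×17 + 4
17 = 4×4 + 1
4 = 4×1 + 0  (stop)
So -115/17 = [-7; 4, 4].

[-7; 4, 4]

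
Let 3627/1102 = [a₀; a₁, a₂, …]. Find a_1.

3627 = 3·1102 + 321   →  a_0 = 3
1102 = 3·321 + 139   →  a_1 = 3

3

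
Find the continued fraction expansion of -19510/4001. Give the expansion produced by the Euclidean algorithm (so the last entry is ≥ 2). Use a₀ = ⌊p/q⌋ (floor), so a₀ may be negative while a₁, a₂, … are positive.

-19510 = -5×4001 + 495
4001 = 8×495 + 41
495 = 12×41 + 3
41 = 13×3 + 2
3 = 1×2 + 1
2 = 2×1 + 0  (stop)
So -19510/4001 = [-5; 8, 12, 13, 1, 2].

[-5; 8, 12, 13, 1, 2]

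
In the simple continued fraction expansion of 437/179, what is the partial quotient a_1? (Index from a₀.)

437 = 2·179 + 79   →  a_0 = 2
179 = 2·79 + 21   →  a_1 = 2

2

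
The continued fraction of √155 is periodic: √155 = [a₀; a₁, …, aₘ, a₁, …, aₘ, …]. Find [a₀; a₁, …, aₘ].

[12; 2, 4, 2, 24]

a₀ = ⌊√155⌋ = 12.
With m₀=0, d₀=1 and mₖ₊₁ = dₖaₖ − mₖ, dₖ₊₁ = (n − mₖ₊₁²)/dₖ, aₖ₊₁ = ⌊(a₀+mₖ₊₁)/dₖ₊₁⌋:
  k=1: m=12, d=11, a=2
  k=2: m=10, d=5, a=4
  k=3: m=10, d=11, a=2
  k=4: m=12, d=1, a=24
d=1 and a=2a₀=24 at k=4, so the next step gives (m, d) = (12, 11) again — its k=1 value — and the period has length 4.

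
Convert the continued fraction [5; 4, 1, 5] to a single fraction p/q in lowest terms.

Fold from the inside: start with 5/1.
  1 + 1/5 = 6/5
  4 + 5/6 = 29/6
  5 + 6/29 = 151/29

151/29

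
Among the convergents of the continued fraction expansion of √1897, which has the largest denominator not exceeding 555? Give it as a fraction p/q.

√1897 = [43; 1, 1, 4, 12, 4, 1, 1, 86, …] (period length 8).
Convergents:
  p_0/q_0 = 43/1
  p_1/q_1 = 44/1
  p_2/q_2 = 87/2
  p_3/q_3 = 392/9
  p_4/q_4 = 4791/110
  p_5/q_5 = 19556/449
  p_6/q_6 = 24347/559
q_5 = 449 ≤ 555 < 559 = q_6, so the answer is 19556/449.

19556/449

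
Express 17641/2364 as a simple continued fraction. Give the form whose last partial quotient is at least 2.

[7; 2, 6, 7, 8, 3]

17641 = 7·2364 + 1093
2364 = 2·1093 + 178
1093 = 6·178 + 25
178 = 7·25 + 3
25 = 8·3 + 1
3 = 3·1 + 0  (stop)
So 17641/2364 = [7; 2, 6, 7, 8, 3].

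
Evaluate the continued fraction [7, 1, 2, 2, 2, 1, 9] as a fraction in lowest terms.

Fold from the inside: start with 9/1.
  1 + 1/9 = 10/9
  2 + 9/10 = 29/10
  2 + 10/29 = 68/29
  2 + 29/68 = 165/68
  1 + 68/165 = 233/165
  7 + 165/233 = 1796/233

1796/233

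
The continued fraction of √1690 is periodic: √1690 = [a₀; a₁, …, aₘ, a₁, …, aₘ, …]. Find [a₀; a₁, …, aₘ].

[41; 9, 8, 9, 82]

a₀ = ⌊√1690⌋ = 41.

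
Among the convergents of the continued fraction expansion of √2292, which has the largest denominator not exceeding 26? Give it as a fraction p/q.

√2292 = [47; 1, 6, 1, 94, …] (period length 4).
Convergents:
  p_0/q_0 = 47/1
  p_1/q_1 = 48/1
  p_2/q_2 = 335/7
  p_3/q_3 = 383/8
  p_4/q_4 = 36337/759
q_3 = 8 ≤ 26 < 759 = q_4, so the answer is 383/8.

383/8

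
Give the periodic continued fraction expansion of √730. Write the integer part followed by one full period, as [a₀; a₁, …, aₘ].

[27; 54]

a₀ = ⌊√730⌋ = 27.
With m₀=0, d₀=1 and mₖ₊₁ = dₖaₖ − mₖ, dₖ₊₁ = (n − mₖ₊₁²)/dₖ, aₖ₊₁ = ⌊(a₀+mₖ₊₁)/dₖ₊₁⌋:
  k=1: m=27, d=1, a=54
d=1 and a=2a₀=54 at k=1, so the next step gives (m, d) = (27, 1) again — its k=1 value — and the period has length 1.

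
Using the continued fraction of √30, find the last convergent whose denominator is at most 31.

115/21

√30 = [5; 2, 10, …] (period length 2).
Convergents:
  p_0/q_0 = 5/1
  p_1/q_1 = 11/2
  p_2/q_2 = 115/21
  p_3/q_3 = 241/44
q_2 = 21 ≤ 31 < 44 = q_3, so the answer is 115/21.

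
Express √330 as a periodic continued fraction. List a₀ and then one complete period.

a₀ = ⌊√330⌋ = 18.
With m₀=0, d₀=1 and mₖ₊₁ = dₖaₖ − mₖ, dₖ₊₁ = (n − mₖ₊₁²)/dₖ, aₖ₊₁ = ⌊(a₀+mₖ₊₁)/dₖ₊₁⌋:
  k=1: m=18, d=6, a=6
  k=2: m=18, d=1, a=36
d=1 and a=2a₀=36 at k=2, so the next step gives (m, d) = (18, 6) again — its k=1 value — and the period has length 2.

[18; 6, 36]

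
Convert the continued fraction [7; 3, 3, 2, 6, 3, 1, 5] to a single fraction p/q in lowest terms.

25871/3542

Fold from the inside: start with 5/1.
  1 + 1/5 = 6/5
  3 + 5/6 = 23/6
  6 + 6/23 = 144/23
  2 + 23/144 = 311/144
  3 + 144/311 = 1077/311
  3 + 311/1077 = 3542/1077
  7 + 1077/3542 = 25871/3542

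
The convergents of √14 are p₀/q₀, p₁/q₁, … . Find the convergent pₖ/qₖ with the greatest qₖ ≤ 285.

√14 = [3; 1, 2, 1, 6, …] (period length 4).
Convergents:
  p_0/q_0 = 3/1
  p_1/q_1 = 4/1
  p_2/q_2 = 11/3
  p_3/q_3 = 15/4
  p_4/q_4 = 101/27
  p_5/q_5 = 116/31
  p_6/q_6 = 333/89
  p_7/q_7 = 449/120
  p_8/q_8 = 3027/809
q_7 = 120 ≤ 285 < 809 = q_8, so the answer is 449/120.

449/120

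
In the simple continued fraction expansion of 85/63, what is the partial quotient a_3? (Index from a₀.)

85 = 1·63 + 22   →  a_0 = 1
63 = 2·22 + 19   →  a_1 = 2
22 = 1·19 + 3   →  a_2 = 1
19 = 6·3 + 1   →  a_3 = 6

6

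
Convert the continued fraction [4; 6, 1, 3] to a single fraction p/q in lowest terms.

Fold from the inside: start with 3/1.
  1 + 1/3 = 4/3
  6 + 3/4 = 27/4
  4 + 4/27 = 112/27

112/27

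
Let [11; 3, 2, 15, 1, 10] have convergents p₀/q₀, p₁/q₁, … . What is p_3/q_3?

1219/108

Using pₖ = aₖpₖ₋₁ + pₖ₋₂, qₖ = aₖqₖ₋₁ + qₖ₋₂ (with p₋₁=1, p₋₂=0, q₋₁=0, q₋₂=1):
  k=0: a=11, p=11, q=1
  k=1: a=3, p=34, q=3
  k=2: a=2, p=79, q=7
  k=3: a=15, p=1219, q=108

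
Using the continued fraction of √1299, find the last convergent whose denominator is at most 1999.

62316/1729

√1299 = [36; 24, 72, …] (period length 2).
Convergents:
  p_0/q_0 = 36/1
  p_1/q_1 = 865/24
  p_2/q_2 = 62316/1729
  p_3/q_3 = 1496449/41520
q_2 = 1729 ≤ 1999 < 41520 = q_3, so the answer is 62316/1729.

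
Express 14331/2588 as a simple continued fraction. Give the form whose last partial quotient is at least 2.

14331 = 5·2588 + 1391
2588 = 1·1391 + 1197
1391 = 1·1197 + 194
1197 = 6·194 + 33
194 = 5·33 + 29
33 = 1·29 + 4
29 = 7·4 + 1
4 = 4·1 + 0  (stop)
So 14331/2588 = [5; 1, 1, 6, 5, 1, 7, 4].

[5; 1, 1, 6, 5, 1, 7, 4]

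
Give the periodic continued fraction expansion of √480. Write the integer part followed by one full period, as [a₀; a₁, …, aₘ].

a₀ = ⌊√480⌋ = 21.

[21; 1, 9, 1, 42]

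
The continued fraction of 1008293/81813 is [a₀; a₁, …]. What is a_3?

1008293 = 12·81813 + 26537   →  a_0 = 12
81813 = 3·26537 + 2202   →  a_1 = 3
26537 = 12·2202 + 113   →  a_2 = 12
2202 = 19·113 + 55   →  a_3 = 19

19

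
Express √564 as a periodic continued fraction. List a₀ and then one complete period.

a₀ = ⌊√564⌋ = 23.
With m₀=0, d₀=1 and mₖ₊₁ = dₖaₖ − mₖ, dₖ₊₁ = (n − mₖ₊₁²)/dₖ, aₖ₊₁ = ⌊(a₀+mₖ₊₁)/dₖ₊₁⌋:
  k=1: m=23, d=35, a=1
  k=2: m=12, d=12, a=2
  k=3: m=12, d=35, a=1
  k=4: m=23, d=1, a=46
d=1 and a=2a₀=46 at k=4, so the next step gives (m, d) = (23, 35) again — its k=1 value — and the period has length 4.

[23; 1, 2, 1, 46]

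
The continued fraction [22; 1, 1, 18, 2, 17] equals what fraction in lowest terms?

Fold from the inside: start with 17/1.
  2 + 1/17 = 35/17
  18 + 17/35 = 647/35
  1 + 35/647 = 682/647
  1 + 647/682 = 1329/682
  22 + 682/1329 = 29920/1329

29920/1329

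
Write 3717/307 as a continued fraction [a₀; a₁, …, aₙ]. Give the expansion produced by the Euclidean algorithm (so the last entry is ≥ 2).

3717 = 12*307 + 33
307 = 9*33 + 10
33 = 3*10 + 3
10 = 3*3 + 1
3 = 3*1 + 0  (stop)
So 3717/307 = [12; 9, 3, 3, 3].

[12; 9, 3, 3, 3]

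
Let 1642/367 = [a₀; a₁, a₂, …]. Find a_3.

1642 = 4·367 + 174   →  a_0 = 4
367 = 2·174 + 19   →  a_1 = 2
174 = 9·19 + 3   →  a_2 = 9
19 = 6·3 + 1   →  a_3 = 6

6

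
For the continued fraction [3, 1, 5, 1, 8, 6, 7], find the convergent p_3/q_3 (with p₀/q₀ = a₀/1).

Using pₖ = aₖpₖ₋₁ + pₖ₋₂, qₖ = aₖqₖ₋₁ + qₖ₋₂ (with p₋₁=1, p₋₂=0, q₋₁=0, q₋₂=1):
  k=0: a=3, p=3, q=1
  k=1: a=1, p=4, q=1
  k=2: a=5, p=23, q=6
  k=3: a=1, p=27, q=7

27/7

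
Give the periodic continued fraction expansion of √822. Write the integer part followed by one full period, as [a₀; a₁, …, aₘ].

[28; 1, 2, 28, 2, 1, 56]

a₀ = ⌊√822⌋ = 28.
With m₀=0, d₀=1 and mₖ₊₁ = dₖaₖ − mₖ, dₖ₊₁ = (n − mₖ₊₁²)/dₖ, aₖ₊₁ = ⌊(a₀+mₖ₊₁)/dₖ₊₁⌋:
  k=1: m=28, d=38, a=1
  k=2: m=10, d=19, a=2
  k=3: m=28, d=2, a=28
  k=4: m=28, d=19, a=2
  k=5: m=10, d=38, a=1
  k=6: m=28, d=1, a=56
d=1 and a=2a₀=56 at k=6, so the next step gives (m, d) = (28, 38) again — its k=1 value — and the period has length 6.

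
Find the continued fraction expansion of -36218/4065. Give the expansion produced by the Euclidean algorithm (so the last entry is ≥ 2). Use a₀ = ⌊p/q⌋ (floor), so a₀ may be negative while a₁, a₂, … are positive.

-36218 = -9·4065 + 367
4065 = 11·367 + 28
367 = 13·28 + 3
28 = 9·3 + 1
3 = 3·1 + 0  (stop)
So -36218/4065 = [-9; 11, 13, 9, 3].

[-9; 11, 13, 9, 3]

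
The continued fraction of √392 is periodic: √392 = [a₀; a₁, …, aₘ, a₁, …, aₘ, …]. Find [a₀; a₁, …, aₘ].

a₀ = ⌊√392⌋ = 19.
With m₀=0, d₀=1 and mₖ₊₁ = dₖaₖ − mₖ, dₖ₊₁ = (n − mₖ₊₁²)/dₖ, aₖ₊₁ = ⌊(a₀+mₖ₊₁)/dₖ₊₁⌋:
  k=1: m=19, d=31, a=1
  k=2: m=12, d=8, a=3
  k=3: m=12, d=31, a=1
  k=4: m=19, d=1, a=38
d=1 and a=2a₀=38 at k=4, so the next step gives (m, d) = (19, 31) again — its k=1 value — and the period has length 4.

[19; 1, 3, 1, 38]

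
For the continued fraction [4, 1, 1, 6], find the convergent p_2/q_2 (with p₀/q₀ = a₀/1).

Using pₖ = aₖpₖ₋₁ + pₖ₋₂, qₖ = aₖqₖ₋₁ + qₖ₋₂ (with p₋₁=1, p₋₂=0, q₋₁=0, q₋₂=1):
  k=0: a=4, p=4, q=1
  k=1: a=1, p=5, q=1
  k=2: a=1, p=9, q=2

9/2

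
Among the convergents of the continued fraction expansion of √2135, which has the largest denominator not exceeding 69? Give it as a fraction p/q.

1571/34

√2135 = [46; 4, 1, 5, 1, 4, 92, …] (period length 6).
Convergents:
  p_0/q_0 = 46/1
  p_1/q_1 = 185/4
  p_2/q_2 = 231/5
  p_3/q_3 = 1340/29
  p_4/q_4 = 1571/34
  p_5/q_5 = 7624/165
q_4 = 34 ≤ 69 < 165 = q_5, so the answer is 1571/34.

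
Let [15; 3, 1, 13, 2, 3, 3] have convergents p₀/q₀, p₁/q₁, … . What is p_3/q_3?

839/55

Using pₖ = aₖpₖ₋₁ + pₖ₋₂, qₖ = aₖqₖ₋₁ + qₖ₋₂ (with p₋₁=1, p₋₂=0, q₋₁=0, q₋₂=1):
  k=0: a=15, p=15, q=1
  k=1: a=3, p=46, q=3
  k=2: a=1, p=61, q=4
  k=3: a=13, p=839, q=55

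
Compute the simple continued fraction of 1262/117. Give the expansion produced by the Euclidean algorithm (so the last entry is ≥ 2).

[10; 1, 3, 1, 2, 8]

1262 = 10×117 + 92
117 = 1×92 + 25
92 = 3×25 + 17
25 = 1×17 + 8
17 = 2×8 + 1
8 = 8×1 + 0  (stop)
So 1262/117 = [10; 1, 3, 1, 2, 8].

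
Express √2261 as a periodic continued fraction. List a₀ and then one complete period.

[47; 1, 1, 4, 1, 1, 94]

a₀ = ⌊√2261⌋ = 47.
With m₀=0, d₀=1 and mₖ₊₁ = dₖaₖ − mₖ, dₖ₊₁ = (n − mₖ₊₁²)/dₖ, aₖ₊₁ = ⌊(a₀+mₖ₊₁)/dₖ₊₁⌋:
  k=1: m=47, d=52, a=1
  k=2: m=5, d=43, a=1
  k=3: m=38, d=19, a=4
  k=4: m=38, d=43, a=1
  k=5: m=5, d=52, a=1
  k=6: m=47, d=1, a=94
d=1 and a=2a₀=94 at k=6, so the next step gives (m, d) = (47, 52) again — its k=1 value — and the period has length 6.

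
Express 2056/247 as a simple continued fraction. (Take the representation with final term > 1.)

2056 = 8*247 + 80
247 = 3*80 + 7
80 = 11*7 + 3
7 = 2*3 + 1
3 = 3*1 + 0  (stop)
So 2056/247 = [8; 3, 11, 2, 3].

[8; 3, 11, 2, 3]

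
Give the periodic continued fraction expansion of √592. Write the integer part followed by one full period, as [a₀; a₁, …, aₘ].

[24; 3, 48]

a₀ = ⌊√592⌋ = 24.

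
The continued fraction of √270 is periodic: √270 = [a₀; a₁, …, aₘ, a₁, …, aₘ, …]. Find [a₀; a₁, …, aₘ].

[16; 2, 3, 6, 3, 2, 32]

a₀ = ⌊√270⌋ = 16.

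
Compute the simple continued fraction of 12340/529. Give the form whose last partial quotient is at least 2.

12340 = 23*529 + 173
529 = 3*173 + 10
173 = 17*10 + 3
10 = 3*3 + 1
3 = 3*1 + 0  (stop)
So 12340/529 = [23; 3, 17, 3, 3].

[23; 3, 17, 3, 3]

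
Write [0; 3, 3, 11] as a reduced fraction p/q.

Fold from the inside: start with 11/1.
  3 + 1/11 = 34/11
  3 + 11/34 = 113/34
  0 + 34/113 = 34/113

34/113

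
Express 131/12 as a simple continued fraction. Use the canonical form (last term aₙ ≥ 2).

131 = 10·12 + 11
12 = 1·11 + 1
11 = 11·1 + 0  (stop)
So 131/12 = [10; 1, 11].

[10; 1, 11]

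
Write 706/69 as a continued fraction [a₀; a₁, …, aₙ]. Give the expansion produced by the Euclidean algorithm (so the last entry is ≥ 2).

706 = 10·69 + 16
69 = 4·16 + 5
16 = 3·5 + 1
5 = 5·1 + 0  (stop)
So 706/69 = [10; 4, 3, 5].

[10; 4, 3, 5]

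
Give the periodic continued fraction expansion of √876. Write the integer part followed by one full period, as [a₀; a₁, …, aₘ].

[29; 1, 1, 2, 14, 2, 1, 1, 58]

a₀ = ⌊√876⌋ = 29.
With m₀=0, d₀=1 and mₖ₊₁ = dₖaₖ − mₖ, dₖ₊₁ = (n − mₖ₊₁²)/dₖ, aₖ₊₁ = ⌊(a₀+mₖ₊₁)/dₖ₊₁⌋:
  k=1: m=29, d=35, a=1
  k=2: m=6, d=24, a=1
  k=3: m=18, d=23, a=2
  k=4: m=28, d=4, a=14
  k=5: m=28, d=23, a=2
  k=6: m=18, d=24, a=1
  k=7: m=6, d=35, a=1
  k=8: m=29, d=1, a=58
d=1 and a=2a₀=58 at k=8, so the next step gives (m, d) = (29, 35) again — its k=1 value — and the period has length 8.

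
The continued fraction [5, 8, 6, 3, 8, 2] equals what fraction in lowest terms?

Fold from the inside: start with 2/1.
  8 + 1/2 = 17/2
  3 + 2/17 = 53/17
  6 + 17/53 = 335/53
  8 + 53/335 = 2733/335
  5 + 335/2733 = 14000/2733

14000/2733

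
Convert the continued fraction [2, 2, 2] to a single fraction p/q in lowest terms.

Using pₖ = aₖpₖ₋₁ + pₖ₋₂ and qₖ = aₖqₖ₋₁ + qₖ₋₂:
  k=0: a=2, p=2, q=1
  k=1: a=2, p=5, q=2
  k=2: a=2, p=12, q=5

12/5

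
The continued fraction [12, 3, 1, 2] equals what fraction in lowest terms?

135/11

Using pₖ = aₖpₖ₋₁ + pₖ₋₂ and qₖ = aₖqₖ₋₁ + qₖ₋₂:
  k=0: a=12, p=12, q=1
  k=1: a=3, p=37, q=3
  k=2: a=1, p=49, q=4
  k=3: a=2, p=135, q=11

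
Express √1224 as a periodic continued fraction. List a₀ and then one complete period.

[34; 1, 68]

a₀ = ⌊√1224⌋ = 34.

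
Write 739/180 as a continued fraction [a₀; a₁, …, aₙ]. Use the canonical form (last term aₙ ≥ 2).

739 = 4*180 + 19
180 = 9*19 + 9
19 = 2*9 + 1
9 = 9*1 + 0  (stop)
So 739/180 = [4; 9, 2, 9].

[4; 9, 2, 9]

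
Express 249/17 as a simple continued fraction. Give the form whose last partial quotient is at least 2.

249 = 14·17 + 11
17 = 1·11 + 6
11 = 1·6 + 5
6 = 1·5 + 1
5 = 5·1 + 0  (stop)
So 249/17 = [14; 1, 1, 1, 5].

[14; 1, 1, 1, 5]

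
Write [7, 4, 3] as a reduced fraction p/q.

94/13

Fold from the inside: start with 3/1.
  4 + 1/3 = 13/3
  7 + 3/13 = 94/13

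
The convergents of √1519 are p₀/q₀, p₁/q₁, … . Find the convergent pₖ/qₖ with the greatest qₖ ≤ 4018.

118521/3041

√1519 = [38; 1, 37, 1, 76, …] (period length 4).
Convergents:
  p_0/q_0 = 38/1
  p_1/q_1 = 39/1
  p_2/q_2 = 1481/38
  p_3/q_3 = 1520/39
  p_4/q_4 = 117001/3002
  p_5/q_5 = 118521/3041
  p_6/q_6 = 4502278/115519
q_5 = 3041 ≤ 4018 < 115519 = q_6, so the answer is 118521/3041.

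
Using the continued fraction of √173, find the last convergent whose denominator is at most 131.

1118/85

√173 = [13; 6, 1, 1, 6, 26, …] (period length 5).
Convergents:
  p_0/q_0 = 13/1
  p_1/q_1 = 79/6
  p_2/q_2 = 92/7
  p_3/q_3 = 171/13
  p_4/q_4 = 1118/85
  p_5/q_5 = 29239/2223
q_4 = 85 ≤ 131 < 2223 = q_5, so the answer is 1118/85.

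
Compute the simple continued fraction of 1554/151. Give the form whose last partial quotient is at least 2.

1554 = 10*151 + 44
151 = 3*44 + 19
44 = 2*19 + 6
19 = 3*6 + 1
6 = 6*1 + 0  (stop)
So 1554/151 = [10; 3, 2, 3, 6].

[10; 3, 2, 3, 6]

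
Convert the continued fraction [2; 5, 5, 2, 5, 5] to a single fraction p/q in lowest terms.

3535/1612

Fold from the inside: start with 5/1.
  5 + 1/5 = 26/5
  2 + 5/26 = 57/26
  5 + 26/57 = 311/57
  5 + 57/311 = 1612/311
  2 + 311/1612 = 3535/1612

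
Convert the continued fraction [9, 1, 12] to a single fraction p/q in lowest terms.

Fold from the inside: start with 12/1.
  1 + 1/12 = 13/12
  9 + 12/13 = 129/13

129/13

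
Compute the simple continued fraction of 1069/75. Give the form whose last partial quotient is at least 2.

[14; 3, 1, 18]

1069 = 14*75 + 19
75 = 3*19 + 18
19 = 1*18 + 1
18 = 18*1 + 0  (stop)
So 1069/75 = [14; 3, 1, 18].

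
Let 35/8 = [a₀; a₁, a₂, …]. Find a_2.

1

35 = 4·8 + 3   →  a_0 = 4
8 = 2·3 + 2   →  a_1 = 2
3 = 1·2 + 1   →  a_2 = 1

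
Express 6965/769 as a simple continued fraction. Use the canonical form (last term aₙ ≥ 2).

6965 = 9*769 + 44
769 = 17*44 + 21
44 = 2*21 + 2
21 = 10*2 + 1
2 = 2*1 + 0  (stop)
So 6965/769 = [9; 17, 2, 10, 2].

[9; 17, 2, 10, 2]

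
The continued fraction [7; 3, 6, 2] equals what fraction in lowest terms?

Using pₖ = aₖpₖ₋₁ + pₖ₋₂ and qₖ = aₖqₖ₋₁ + qₖ₋₂:
  k=0: a=7, p=7, q=1
  k=1: a=3, p=22, q=3
  k=2: a=6, p=139, q=19
  k=3: a=2, p=300, q=41

300/41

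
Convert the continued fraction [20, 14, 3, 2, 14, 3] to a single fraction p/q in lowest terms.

88890/4429

Using pₖ = aₖpₖ₋₁ + pₖ₋₂ and qₖ = aₖqₖ₋₁ + qₖ₋₂:
  k=0: a=20, p=20, q=1
  k=1: a=14, p=281, q=14
  k=2: a=3, p=863, q=43
  k=3: a=2, p=2007, q=100
  k=4: a=14, p=28961, q=1443
  k=5: a=3, p=88890, q=4429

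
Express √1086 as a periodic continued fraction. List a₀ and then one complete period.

a₀ = ⌊√1086⌋ = 32.

[32; 1, 20, 1, 64]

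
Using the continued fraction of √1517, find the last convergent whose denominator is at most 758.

28082/721

√1517 = [38; 1, 18, 2, 18, 1, 76, …] (period length 6).
Convergents:
  p_0/q_0 = 38/1
  p_1/q_1 = 39/1
  p_2/q_2 = 740/19
  p_3/q_3 = 1519/39
  p_4/q_4 = 28082/721
  p_5/q_5 = 29601/760
q_4 = 721 ≤ 758 < 760 = q_5, so the answer is 28082/721.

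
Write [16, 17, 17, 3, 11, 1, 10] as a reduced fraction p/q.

Fold from the inside: start with 10/1.
  1 + 1/10 = 11/10
  11 + 10/11 = 131/11
  3 + 11/131 = 404/131
  17 + 131/404 = 6999/404
  17 + 404/6999 = 119387/6999
  16 + 6999/119387 = 1917191/119387

1917191/119387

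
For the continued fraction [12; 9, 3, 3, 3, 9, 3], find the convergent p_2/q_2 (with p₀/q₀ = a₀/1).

Using pₖ = aₖpₖ₋₁ + pₖ₋₂, qₖ = aₖqₖ₋₁ + qₖ₋₂ (with p₋₁=1, p₋₂=0, q₋₁=0, q₋₂=1):
  k=0: a=12, p=12, q=1
  k=1: a=9, p=109, q=9
  k=2: a=3, p=339, q=28

339/28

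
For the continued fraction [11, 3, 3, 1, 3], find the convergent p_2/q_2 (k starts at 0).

113/10

Using pₖ = aₖpₖ₋₁ + pₖ₋₂, qₖ = aₖqₖ₋₁ + qₖ₋₂ (with p₋₁=1, p₋₂=0, q₋₁=0, q₋₂=1):
  k=0: a=11, p=11, q=1
  k=1: a=3, p=34, q=3
  k=2: a=3, p=113, q=10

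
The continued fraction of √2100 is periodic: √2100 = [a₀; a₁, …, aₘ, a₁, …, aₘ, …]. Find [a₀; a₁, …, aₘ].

a₀ = ⌊√2100⌋ = 45.
With m₀=0, d₀=1 and mₖ₊₁ = dₖaₖ − mₖ, dₖ₊₁ = (n − mₖ₊₁²)/dₖ, aₖ₊₁ = ⌊(a₀+mₖ₊₁)/dₖ₊₁⌋:
  k=1: m=45, d=75, a=1
  k=2: m=30, d=16, a=4
  k=3: m=34, d=59, a=1
  k=4: m=25, d=25, a=2
  k=5: m=25, d=59, a=1
  k=6: m=34, d=16, a=4
  k=7: m=30, d=75, a=1
  k=8: m=45, d=1, a=90
d=1 and a=2a₀=90 at k=8, so the next step gives (m, d) = (45, 75) again — its k=1 value — and the period has length 8.

[45; 1, 4, 1, 2, 1, 4, 1, 90]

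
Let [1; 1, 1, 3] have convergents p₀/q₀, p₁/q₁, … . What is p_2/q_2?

3/2

Using pₖ = aₖpₖ₋₁ + pₖ₋₂, qₖ = aₖqₖ₋₁ + qₖ₋₂ (with p₋₁=1, p₋₂=0, q₋₁=0, q₋₂=1):
  k=0: a=1, p=1, q=1
  k=1: a=1, p=2, q=1
  k=2: a=1, p=3, q=2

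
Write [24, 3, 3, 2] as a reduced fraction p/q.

559/23

Using pₖ = aₖpₖ₋₁ + pₖ₋₂ and qₖ = aₖqₖ₋₁ + qₖ₋₂:
  k=0: a=24, p=24, q=1
  k=1: a=3, p=73, q=3
  k=2: a=3, p=243, q=10
  k=3: a=2, p=559, q=23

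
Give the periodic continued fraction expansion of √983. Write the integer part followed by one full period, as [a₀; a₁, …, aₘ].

[31; 2, 1, 5, 31, 5, 1, 2, 62]

a₀ = ⌊√983⌋ = 31.
With m₀=0, d₀=1 and mₖ₊₁ = dₖaₖ − mₖ, dₖ₊₁ = (n − mₖ₊₁²)/dₖ, aₖ₊₁ = ⌊(a₀+mₖ₊₁)/dₖ₊₁⌋:
  k=1: m=31, d=22, a=2
  k=2: m=13, d=37, a=1
  k=3: m=24, d=11, a=5
  k=4: m=31, d=2, a=31
  k=5: m=31, d=11, a=5
  k=6: m=24, d=37, a=1
  k=7: m=13, d=22, a=2
  k=8: m=31, d=1, a=62
d=1 and a=2a₀=62 at k=8, so the next step gives (m, d) = (31, 22) again — its k=1 value — and the period has length 8.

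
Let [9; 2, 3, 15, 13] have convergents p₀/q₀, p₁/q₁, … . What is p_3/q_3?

Using pₖ = aₖpₖ₋₁ + pₖ₋₂, qₖ = aₖqₖ₋₁ + qₖ₋₂ (with p₋₁=1, p₋₂=0, q₋₁=0, q₋₂=1):
  k=0: a=9, p=9, q=1
  k=1: a=2, p=19, q=2
  k=2: a=3, p=66, q=7
  k=3: a=15, p=1009, q=107

1009/107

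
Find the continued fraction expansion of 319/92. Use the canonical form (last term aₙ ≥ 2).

319 = 3×92 + 43
92 = 2×43 + 6
43 = 7×6 + 1
6 = 6×1 + 0  (stop)
So 319/92 = [3; 2, 7, 6].

[3; 2, 7, 6]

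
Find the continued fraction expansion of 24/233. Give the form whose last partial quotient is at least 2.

24 = 0*233 + 24
233 = 9*24 + 17
24 = 1*17 + 7
17 = 2*7 + 3
7 = 2*3 + 1
3 = 3*1 + 0  (stop)
So 24/233 = [0; 9, 1, 2, 2, 3].

[0; 9, 1, 2, 2, 3]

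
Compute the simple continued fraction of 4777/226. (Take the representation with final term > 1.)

4777 = 21·226 + 31
226 = 7·31 + 9
31 = 3·9 + 4
9 = 2·4 + 1
4 = 4·1 + 0  (stop)
So 4777/226 = [21; 7, 3, 2, 4].

[21; 7, 3, 2, 4]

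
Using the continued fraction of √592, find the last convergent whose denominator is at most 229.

3528/145

√592 = [24; 3, 48, …] (period length 2).
Convergents:
  p_0/q_0 = 24/1
  p_1/q_1 = 73/3
  p_2/q_2 = 3528/145
  p_3/q_3 = 10657/438
q_2 = 145 ≤ 229 < 438 = q_3, so the answer is 3528/145.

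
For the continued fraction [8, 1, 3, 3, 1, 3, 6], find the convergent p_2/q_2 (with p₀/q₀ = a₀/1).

Using pₖ = aₖpₖ₋₁ + pₖ₋₂, qₖ = aₖqₖ₋₁ + qₖ₋₂ (with p₋₁=1, p₋₂=0, q₋₁=0, q₋₂=1):
  k=0: a=8, p=8, q=1
  k=1: a=1, p=9, q=1
  k=2: a=3, p=35, q=4

35/4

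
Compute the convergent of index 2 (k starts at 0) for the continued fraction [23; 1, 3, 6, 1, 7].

Using pₖ = aₖpₖ₋₁ + pₖ₋₂, qₖ = aₖqₖ₋₁ + qₖ₋₂ (with p₋₁=1, p₋₂=0, q₋₁=0, q₋₂=1):
  k=0: a=23, p=23, q=1
  k=1: a=1, p=24, q=1
  k=2: a=3, p=95, q=4

95/4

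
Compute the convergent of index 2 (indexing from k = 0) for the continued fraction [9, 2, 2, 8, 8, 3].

Using pₖ = aₖpₖ₋₁ + pₖ₋₂, qₖ = aₖqₖ₋₁ + qₖ₋₂ (with p₋₁=1, p₋₂=0, q₋₁=0, q₋₂=1):
  k=0: a=9, p=9, q=1
  k=1: a=2, p=19, q=2
  k=2: a=2, p=47, q=5

47/5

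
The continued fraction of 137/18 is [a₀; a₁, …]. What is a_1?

137 = 7·18 + 11   →  a_0 = 7
18 = 1·11 + 7   →  a_1 = 1

1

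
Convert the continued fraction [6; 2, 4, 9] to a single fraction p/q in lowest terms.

Using pₖ = aₖpₖ₋₁ + pₖ₋₂ and qₖ = aₖqₖ₋₁ + qₖ₋₂:
  k=0: a=6, p=6, q=1
  k=1: a=2, p=13, q=2
  k=2: a=4, p=58, q=9
  k=3: a=9, p=535, q=83

535/83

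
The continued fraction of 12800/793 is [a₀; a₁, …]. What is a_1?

12800 = 16·793 + 112   →  a_0 = 16
793 = 7·112 + 9   →  a_1 = 7

7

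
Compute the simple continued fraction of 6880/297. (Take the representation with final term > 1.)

[23; 6, 16, 3]

6880 = 23·297 + 49
297 = 6·49 + 3
49 = 16·3 + 1
3 = 3·1 + 0  (stop)
So 6880/297 = [23; 6, 16, 3].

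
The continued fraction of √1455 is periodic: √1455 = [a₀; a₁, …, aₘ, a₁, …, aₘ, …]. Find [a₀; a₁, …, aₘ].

[38; 6, 1, 11, 1, 6, 76]

a₀ = ⌊√1455⌋ = 38.
With m₀=0, d₀=1 and mₖ₊₁ = dₖaₖ − mₖ, dₖ₊₁ = (n − mₖ₊₁²)/dₖ, aₖ₊₁ = ⌊(a₀+mₖ₊₁)/dₖ₊₁⌋:
  k=1: m=38, d=11, a=6
  k=2: m=28, d=61, a=1
  k=3: m=33, d=6, a=11
  k=4: m=33, d=61, a=1
  k=5: m=28, d=11, a=6
  k=6: m=38, d=1, a=76
d=1 and a=2a₀=76 at k=6, so the next step gives (m, d) = (38, 11) again — its k=1 value — and the period has length 6.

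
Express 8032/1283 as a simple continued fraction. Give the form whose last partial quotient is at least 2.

[6; 3, 1, 5, 3, 3, 5]

8032 = 6×1283 + 334
1283 = 3×334 + 281
334 = 1×281 + 53
281 = 5×53 + 16
53 = 3×16 + 5
16 = 3×5 + 1
5 = 5×1 + 0  (stop)
So 8032/1283 = [6; 3, 1, 5, 3, 3, 5].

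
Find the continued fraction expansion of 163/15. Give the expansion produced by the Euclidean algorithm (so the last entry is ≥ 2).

163 = 10·15 + 13
15 = 1·13 + 2
13 = 6·2 + 1
2 = 2·1 + 0  (stop)
So 163/15 = [10; 1, 6, 2].

[10; 1, 6, 2]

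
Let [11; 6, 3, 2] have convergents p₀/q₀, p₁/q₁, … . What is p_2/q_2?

212/19

Using pₖ = aₖpₖ₋₁ + pₖ₋₂, qₖ = aₖqₖ₋₁ + qₖ₋₂ (with p₋₁=1, p₋₂=0, q₋₁=0, q₋₂=1):
  k=0: a=11, p=11, q=1
  k=1: a=6, p=67, q=6
  k=2: a=3, p=212, q=19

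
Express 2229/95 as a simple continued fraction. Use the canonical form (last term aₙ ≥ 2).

2229 = 23*95 + 44
95 = 2*44 + 7
44 = 6*7 + 2
7 = 3*2 + 1
2 = 2*1 + 0  (stop)
So 2229/95 = [23; 2, 6, 3, 2].

[23; 2, 6, 3, 2]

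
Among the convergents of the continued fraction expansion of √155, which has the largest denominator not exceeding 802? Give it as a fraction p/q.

√155 = [12; 2, 4, 2, 24, …] (period length 4).
Convergents:
  p_0/q_0 = 12/1
  p_1/q_1 = 25/2
  p_2/q_2 = 112/9
  p_3/q_3 = 249/20
  p_4/q_4 = 6088/489
  p_5/q_5 = 12425/998
q_4 = 489 ≤ 802 < 998 = q_5, so the answer is 6088/489.

6088/489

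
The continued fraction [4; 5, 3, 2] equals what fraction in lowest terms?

155/37

Fold from the inside: start with 2/1.
  3 + 1/2 = 7/2
  5 + 2/7 = 37/7
  4 + 7/37 = 155/37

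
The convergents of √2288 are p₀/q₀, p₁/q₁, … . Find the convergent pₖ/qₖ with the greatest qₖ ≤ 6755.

√2288 = [47; 1, 4, 1, 94, …] (period length 4).
Convergents:
  p_0/q_0 = 47/1
  p_1/q_1 = 48/1
  p_2/q_2 = 239/5
  p_3/q_3 = 287/6
  p_4/q_4 = 27217/569
  p_5/q_5 = 27504/575
  p_6/q_6 = 137233/2869
  p_7/q_7 = 164737/3444
  p_8/q_8 = 15622511/326605
q_7 = 3444 ≤ 6755 < 326605 = q_8, so the answer is 164737/3444.

164737/3444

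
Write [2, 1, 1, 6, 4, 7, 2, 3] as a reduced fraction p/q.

Using pₖ = aₖpₖ₋₁ + pₖ₋₂ and qₖ = aₖqₖ₋₁ + qₖ₋₂:
  k=0: a=2, p=2, q=1
  k=1: a=1, p=3, q=1
  k=2: a=1, p=5, q=2
  k=3: a=6, p=33, q=13
  k=4: a=4, p=137, q=54
  k=5: a=7, p=992, q=391
  k=6: a=2, p=2121, q=836
  k=7: a=3, p=7355, q=2899

7355/2899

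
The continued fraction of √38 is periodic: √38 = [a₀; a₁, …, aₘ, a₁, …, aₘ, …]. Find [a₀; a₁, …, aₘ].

a₀ = ⌊√38⌋ = 6.
With m₀=0, d₀=1 and mₖ₊₁ = dₖaₖ − mₖ, dₖ₊₁ = (n − mₖ₊₁²)/dₖ, aₖ₊₁ = ⌊(a₀+mₖ₊₁)/dₖ₊₁⌋:
  k=1: m=6, d=2, a=6
  k=2: m=6, d=1, a=12
d=1 and a=2a₀=12 at k=2, so the next step gives (m, d) = (6, 2) again — its k=1 value — and the period has length 2.

[6; 6, 12]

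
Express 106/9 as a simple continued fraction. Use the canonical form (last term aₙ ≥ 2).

106 = 11·9 + 7
9 = 1·7 + 2
7 = 3·2 + 1
2 = 2·1 + 0  (stop)
So 106/9 = [11; 1, 3, 2].

[11; 1, 3, 2]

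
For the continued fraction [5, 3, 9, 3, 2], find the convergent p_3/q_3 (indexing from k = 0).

Using pₖ = aₖpₖ₋₁ + pₖ₋₂, qₖ = aₖqₖ₋₁ + qₖ₋₂ (with p₋₁=1, p₋₂=0, q₋₁=0, q₋₂=1):
  k=0: a=5, p=5, q=1
  k=1: a=3, p=16, q=3
  k=2: a=9, p=149, q=28
  k=3: a=3, p=463, q=87

463/87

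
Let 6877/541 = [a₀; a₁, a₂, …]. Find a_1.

1

6877 = 12·541 + 385   →  a_0 = 12
541 = 1·385 + 156   →  a_1 = 1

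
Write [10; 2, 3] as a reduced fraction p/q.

Using pₖ = aₖpₖ₋₁ + pₖ₋₂ and qₖ = aₖqₖ₋₁ + qₖ₋₂:
  k=0: a=10, p=10, q=1
  k=1: a=2, p=21, q=2
  k=2: a=3, p=73, q=7

73/7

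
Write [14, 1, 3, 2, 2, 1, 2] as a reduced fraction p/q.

1241/84

Using pₖ = aₖpₖ₋₁ + pₖ₋₂ and qₖ = aₖqₖ₋₁ + qₖ₋₂:
  k=0: a=14, p=14, q=1
  k=1: a=1, p=15, q=1
  k=2: a=3, p=59, q=4
  k=3: a=2, p=133, q=9
  k=4: a=2, p=325, q=22
  k=5: a=1, p=458, q=31
  k=6: a=2, p=1241, q=84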